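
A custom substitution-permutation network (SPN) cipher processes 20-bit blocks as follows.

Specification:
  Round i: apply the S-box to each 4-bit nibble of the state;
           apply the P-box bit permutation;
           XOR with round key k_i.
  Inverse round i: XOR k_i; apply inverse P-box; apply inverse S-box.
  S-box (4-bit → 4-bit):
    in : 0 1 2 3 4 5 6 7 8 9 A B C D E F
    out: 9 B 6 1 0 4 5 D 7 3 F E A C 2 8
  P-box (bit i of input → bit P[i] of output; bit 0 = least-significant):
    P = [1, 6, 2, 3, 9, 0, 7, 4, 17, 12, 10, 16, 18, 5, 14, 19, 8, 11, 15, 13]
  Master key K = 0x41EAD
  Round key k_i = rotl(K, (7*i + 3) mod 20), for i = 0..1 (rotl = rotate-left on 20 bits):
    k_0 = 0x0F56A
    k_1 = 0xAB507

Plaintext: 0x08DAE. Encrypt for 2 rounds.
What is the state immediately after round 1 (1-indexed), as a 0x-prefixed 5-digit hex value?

s_0 = plaintext = 0x08DAE
s_1 = Round(s_0, k_0) = 0x5929B
s_2 = Round(s_1, k_1) = 0xE236A

0x5929B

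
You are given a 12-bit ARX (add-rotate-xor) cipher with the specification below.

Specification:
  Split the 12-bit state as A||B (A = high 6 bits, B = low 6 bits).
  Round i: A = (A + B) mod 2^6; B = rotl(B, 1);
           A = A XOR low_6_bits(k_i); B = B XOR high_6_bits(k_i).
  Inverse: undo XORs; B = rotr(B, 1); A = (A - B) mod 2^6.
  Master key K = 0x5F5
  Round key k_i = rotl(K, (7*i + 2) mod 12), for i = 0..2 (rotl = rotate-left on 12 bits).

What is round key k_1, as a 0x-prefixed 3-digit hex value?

K = 0x5F5
k_0 = rotl(K, (7*0+2) mod 12) = rotl(K, 2) = 0x7D5
k_1 = rotl(K, (7*1+2) mod 12) = rotl(K, 9) = 0xABE

0xABE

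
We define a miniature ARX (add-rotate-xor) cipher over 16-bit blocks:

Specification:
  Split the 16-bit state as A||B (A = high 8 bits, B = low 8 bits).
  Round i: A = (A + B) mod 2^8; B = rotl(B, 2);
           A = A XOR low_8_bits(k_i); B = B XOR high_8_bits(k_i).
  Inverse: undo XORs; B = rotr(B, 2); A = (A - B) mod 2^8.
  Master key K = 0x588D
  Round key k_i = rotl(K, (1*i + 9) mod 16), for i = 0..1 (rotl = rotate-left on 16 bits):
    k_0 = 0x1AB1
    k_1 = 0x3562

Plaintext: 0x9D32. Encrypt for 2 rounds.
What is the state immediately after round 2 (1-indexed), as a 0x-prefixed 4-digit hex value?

s_0 = plaintext = 0x9D32
s_1 = Round(s_0, k_0) = 0x7ED2
s_2 = Round(s_1, k_1) = 0x327E

0x327E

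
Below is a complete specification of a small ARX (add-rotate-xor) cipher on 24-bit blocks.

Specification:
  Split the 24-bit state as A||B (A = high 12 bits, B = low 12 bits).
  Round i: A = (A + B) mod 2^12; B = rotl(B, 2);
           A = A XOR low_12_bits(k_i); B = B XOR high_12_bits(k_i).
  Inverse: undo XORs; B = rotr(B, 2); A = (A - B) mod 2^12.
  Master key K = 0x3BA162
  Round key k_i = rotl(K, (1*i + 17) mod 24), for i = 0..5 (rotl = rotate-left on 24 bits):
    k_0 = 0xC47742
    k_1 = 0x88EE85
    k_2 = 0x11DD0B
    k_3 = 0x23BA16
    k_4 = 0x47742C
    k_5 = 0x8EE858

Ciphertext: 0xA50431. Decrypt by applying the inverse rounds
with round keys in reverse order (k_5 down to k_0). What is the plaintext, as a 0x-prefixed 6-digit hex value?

s_0 = ciphertext = 0xA50431
s_1 = InvRound(s_0, k_5) = 0x2D1F37
s_2 = InvRound(s_1, k_4) = 0x42D2D0
s_3 = InvRound(s_2, k_3) = 0x201C3A
s_4 = InvRound(s_3, k_2) = 0xFC1F49
s_5 = InvRound(s_4, k_1) = 0x353DF1
s_6 = InvRound(s_5, k_0) = 0xBA486D

0xBA486D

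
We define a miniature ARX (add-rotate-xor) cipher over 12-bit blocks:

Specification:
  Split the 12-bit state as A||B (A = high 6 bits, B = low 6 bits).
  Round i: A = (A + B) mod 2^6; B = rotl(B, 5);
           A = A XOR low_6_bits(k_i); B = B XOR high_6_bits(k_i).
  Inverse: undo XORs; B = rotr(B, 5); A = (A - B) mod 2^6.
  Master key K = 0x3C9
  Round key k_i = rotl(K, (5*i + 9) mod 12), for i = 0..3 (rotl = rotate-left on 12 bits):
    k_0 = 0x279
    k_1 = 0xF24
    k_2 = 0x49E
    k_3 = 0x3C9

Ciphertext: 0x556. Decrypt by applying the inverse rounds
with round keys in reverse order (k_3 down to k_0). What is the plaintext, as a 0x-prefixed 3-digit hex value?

s_0 = ciphertext = 0x556
s_1 = InvRound(s_0, k_3) = 0xAB2
s_2 = InvRound(s_1, k_2) = 0xCC1
s_3 = InvRound(s_2, k_1) = 0x73B
s_4 = InvRound(s_3, k_0) = 0x025

0x025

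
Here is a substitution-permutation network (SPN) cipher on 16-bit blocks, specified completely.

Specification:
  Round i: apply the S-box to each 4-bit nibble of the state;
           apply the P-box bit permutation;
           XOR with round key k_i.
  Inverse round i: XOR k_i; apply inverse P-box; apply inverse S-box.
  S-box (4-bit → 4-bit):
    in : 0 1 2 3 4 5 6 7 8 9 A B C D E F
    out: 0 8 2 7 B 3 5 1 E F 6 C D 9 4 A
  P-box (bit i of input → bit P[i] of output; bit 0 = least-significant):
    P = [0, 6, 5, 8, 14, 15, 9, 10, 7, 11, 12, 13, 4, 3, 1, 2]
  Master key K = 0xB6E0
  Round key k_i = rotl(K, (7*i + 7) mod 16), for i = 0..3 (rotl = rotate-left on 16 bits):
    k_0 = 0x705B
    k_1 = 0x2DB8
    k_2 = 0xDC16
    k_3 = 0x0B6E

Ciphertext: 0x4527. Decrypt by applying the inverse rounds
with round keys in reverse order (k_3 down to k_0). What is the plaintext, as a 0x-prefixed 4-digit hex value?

s_0 = ciphertext = 0x4527
s_1 = InvRound(s_0, k_3) = 0x22C5
s_2 = InvRound(s_1, k_2) = 0x6995
s_3 = InvRound(s_2, k_1) = 0xF0D6
s_4 = InvRound(s_3, k_0) = 0xF727

0xF727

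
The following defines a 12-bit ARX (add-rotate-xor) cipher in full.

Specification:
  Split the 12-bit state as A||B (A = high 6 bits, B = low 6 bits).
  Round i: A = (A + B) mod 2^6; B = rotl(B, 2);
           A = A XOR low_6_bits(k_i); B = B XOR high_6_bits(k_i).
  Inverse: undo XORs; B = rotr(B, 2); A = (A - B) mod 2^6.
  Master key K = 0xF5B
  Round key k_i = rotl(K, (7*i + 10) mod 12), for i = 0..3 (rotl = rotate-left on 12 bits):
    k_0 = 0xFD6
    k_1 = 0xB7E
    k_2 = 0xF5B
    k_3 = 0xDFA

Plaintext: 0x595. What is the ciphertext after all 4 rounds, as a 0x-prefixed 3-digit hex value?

0x9B1

s_0 = plaintext = 0x595
s_1 = Round(s_0, k_0) = 0xF6A
s_2 = Round(s_1, k_1) = 0x647
s_3 = Round(s_2, k_2) = 0xEE1
s_4 = Round(s_3, k_3) = 0x9B1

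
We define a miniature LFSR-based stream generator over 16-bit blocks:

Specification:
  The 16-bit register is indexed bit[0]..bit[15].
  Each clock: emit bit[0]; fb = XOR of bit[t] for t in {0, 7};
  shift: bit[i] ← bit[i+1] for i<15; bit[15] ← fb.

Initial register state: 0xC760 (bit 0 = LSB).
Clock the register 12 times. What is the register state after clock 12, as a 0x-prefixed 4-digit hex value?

0xAEEC

reg_0 = 0xC760
clock 1: out=0, reg = 0x63B0
clock 2: out=0, reg = 0xB1D8
clock 3: out=0, reg = 0xD8EC
clock 4: out=0, reg = 0xEC76
clock 5: out=0, reg = 0x763B
clock 6: out=1, reg = 0xBB1D
clock 7: out=1, reg = 0xDD8E
clock 8: out=0, reg = 0xEEC7
clock 9: out=1, reg = 0x7763
clock 10: out=1, reg = 0xBBB1
clock 11: out=1, reg = 0x5DD8
clock 12: out=0, reg = 0xAEEC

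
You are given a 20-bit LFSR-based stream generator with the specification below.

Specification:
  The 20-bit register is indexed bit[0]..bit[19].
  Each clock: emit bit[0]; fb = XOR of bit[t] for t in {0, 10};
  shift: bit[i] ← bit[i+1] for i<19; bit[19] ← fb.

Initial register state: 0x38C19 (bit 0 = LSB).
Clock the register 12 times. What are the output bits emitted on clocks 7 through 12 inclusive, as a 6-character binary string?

reg_0 = 0x38C19
clock 1: out=1, reg = 0x1C60C
clock 2: out=0, reg = 0x8E306
clock 3: out=0, reg = 0x47183
clock 4: out=1, reg = 0xA38C1
clock 5: out=1, reg = 0xD1C60
clock 6: out=0, reg = 0xE8E30
clock 7: out=0, reg = 0xF4718
clock 8: out=0, reg = 0xFA38C
clock 9: out=0, reg = 0x7D1C6
clock 10: out=0, reg = 0x3E8E3
clock 11: out=1, reg = 0x9F471
clock 12: out=1, reg = 0x4FA38

000011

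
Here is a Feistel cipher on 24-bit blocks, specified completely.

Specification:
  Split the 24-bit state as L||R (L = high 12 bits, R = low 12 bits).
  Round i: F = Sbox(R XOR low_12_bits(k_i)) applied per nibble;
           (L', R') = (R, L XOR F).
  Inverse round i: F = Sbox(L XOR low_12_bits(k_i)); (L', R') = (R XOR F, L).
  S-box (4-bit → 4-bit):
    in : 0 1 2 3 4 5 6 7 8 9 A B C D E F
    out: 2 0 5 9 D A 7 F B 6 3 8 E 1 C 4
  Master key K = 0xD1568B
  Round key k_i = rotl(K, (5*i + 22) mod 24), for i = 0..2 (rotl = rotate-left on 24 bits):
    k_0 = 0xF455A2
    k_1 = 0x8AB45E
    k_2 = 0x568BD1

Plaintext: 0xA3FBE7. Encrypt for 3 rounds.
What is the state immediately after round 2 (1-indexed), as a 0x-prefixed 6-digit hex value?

s_0 = plaintext = 0xA3FBE7
s_1 = Round(s_0, k_0) = 0xBE76E5
s_2 = Round(s_1, k_1) = 0x6E5E6F
s_3 = Round(s_2, k_2) = 0xE6FC69

0x6E5E6F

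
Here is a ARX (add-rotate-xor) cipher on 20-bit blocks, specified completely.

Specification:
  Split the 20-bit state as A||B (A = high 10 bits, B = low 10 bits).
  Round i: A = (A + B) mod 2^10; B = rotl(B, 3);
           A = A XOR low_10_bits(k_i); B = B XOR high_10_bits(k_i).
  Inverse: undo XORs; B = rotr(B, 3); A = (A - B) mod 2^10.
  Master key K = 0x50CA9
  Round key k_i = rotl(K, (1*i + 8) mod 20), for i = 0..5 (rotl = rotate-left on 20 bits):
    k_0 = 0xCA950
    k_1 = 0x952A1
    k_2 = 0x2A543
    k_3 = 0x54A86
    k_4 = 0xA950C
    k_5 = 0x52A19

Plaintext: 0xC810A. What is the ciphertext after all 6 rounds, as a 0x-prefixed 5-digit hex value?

0xA04EF

s_0 = plaintext = 0xC810A
s_1 = Round(s_0, k_0) = 0x5EB78
s_2 = Round(s_1, k_1) = 0x94D92
s_3 = Round(s_2, k_2) = 0xA983A
s_4 = Round(s_3, k_3) = 0x19882
s_5 = Round(s_4, k_4) = 0x792B4
s_6 = Round(s_5, k_5) = 0xA04EF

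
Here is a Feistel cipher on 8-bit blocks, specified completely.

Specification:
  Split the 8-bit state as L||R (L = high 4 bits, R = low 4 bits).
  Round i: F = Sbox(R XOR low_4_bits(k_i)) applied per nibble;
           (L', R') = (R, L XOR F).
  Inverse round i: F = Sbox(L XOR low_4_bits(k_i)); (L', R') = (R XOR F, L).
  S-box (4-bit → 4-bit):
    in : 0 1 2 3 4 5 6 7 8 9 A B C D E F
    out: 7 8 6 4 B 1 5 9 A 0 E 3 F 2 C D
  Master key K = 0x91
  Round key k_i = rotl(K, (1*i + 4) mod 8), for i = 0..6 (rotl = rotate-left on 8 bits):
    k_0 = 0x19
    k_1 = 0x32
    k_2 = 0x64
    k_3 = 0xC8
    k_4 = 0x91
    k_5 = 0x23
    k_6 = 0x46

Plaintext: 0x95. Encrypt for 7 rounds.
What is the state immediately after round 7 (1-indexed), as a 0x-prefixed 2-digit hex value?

0x1B

s_0 = plaintext = 0x95
s_1 = Round(s_0, k_0) = 0x56
s_2 = Round(s_1, k_1) = 0x6E
s_3 = Round(s_2, k_2) = 0xE8
s_4 = Round(s_3, k_3) = 0x89
s_5 = Round(s_4, k_4) = 0x92
s_6 = Round(s_5, k_5) = 0x21
s_7 = Round(s_6, k_6) = 0x1B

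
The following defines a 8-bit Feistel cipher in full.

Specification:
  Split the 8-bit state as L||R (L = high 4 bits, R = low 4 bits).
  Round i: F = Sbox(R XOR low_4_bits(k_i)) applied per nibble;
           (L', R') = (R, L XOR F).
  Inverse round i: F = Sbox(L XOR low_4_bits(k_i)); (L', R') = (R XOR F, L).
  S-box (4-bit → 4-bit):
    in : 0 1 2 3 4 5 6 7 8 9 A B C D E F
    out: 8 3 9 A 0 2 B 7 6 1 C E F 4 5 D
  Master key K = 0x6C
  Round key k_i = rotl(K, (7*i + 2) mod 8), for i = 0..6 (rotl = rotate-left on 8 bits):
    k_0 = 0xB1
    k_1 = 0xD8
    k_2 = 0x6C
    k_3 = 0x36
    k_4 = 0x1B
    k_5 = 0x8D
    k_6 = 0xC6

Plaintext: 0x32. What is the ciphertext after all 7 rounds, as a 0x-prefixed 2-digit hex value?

0x7E

s_0 = plaintext = 0x32
s_1 = Round(s_0, k_0) = 0x29
s_2 = Round(s_1, k_1) = 0x91
s_3 = Round(s_2, k_2) = 0x1D
s_4 = Round(s_3, k_3) = 0xDF
s_5 = Round(s_4, k_4) = 0xFD
s_6 = Round(s_5, k_5) = 0xD7
s_7 = Round(s_6, k_6) = 0x7E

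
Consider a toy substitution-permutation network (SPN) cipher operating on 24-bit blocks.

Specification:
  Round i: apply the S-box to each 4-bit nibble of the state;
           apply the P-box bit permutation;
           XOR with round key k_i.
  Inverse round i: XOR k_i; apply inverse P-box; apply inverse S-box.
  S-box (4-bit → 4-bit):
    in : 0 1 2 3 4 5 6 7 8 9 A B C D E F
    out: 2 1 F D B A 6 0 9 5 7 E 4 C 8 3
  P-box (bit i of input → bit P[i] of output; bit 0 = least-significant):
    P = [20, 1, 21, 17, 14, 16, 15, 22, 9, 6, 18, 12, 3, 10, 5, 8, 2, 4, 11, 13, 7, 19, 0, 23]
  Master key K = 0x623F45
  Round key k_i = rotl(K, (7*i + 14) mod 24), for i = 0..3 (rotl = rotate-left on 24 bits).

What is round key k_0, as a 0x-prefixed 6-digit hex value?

0xD1588F

K = 0x623F45
k_0 = rotl(K, (7*0+14) mod 24) = rotl(K, 14) = 0xD1588F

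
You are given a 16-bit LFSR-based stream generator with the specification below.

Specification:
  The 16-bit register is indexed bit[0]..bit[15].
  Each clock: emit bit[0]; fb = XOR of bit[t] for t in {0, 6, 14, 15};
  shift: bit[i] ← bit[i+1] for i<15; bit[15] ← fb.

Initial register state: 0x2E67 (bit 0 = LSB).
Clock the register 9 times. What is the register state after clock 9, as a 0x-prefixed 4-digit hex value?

reg_0 = 0x2E67
clock 1: out=1, reg = 0x1733
clock 2: out=1, reg = 0x8B99
clock 3: out=1, reg = 0x45CC
clock 4: out=0, reg = 0x22E6
clock 5: out=0, reg = 0x9173
clock 6: out=1, reg = 0xC8B9
clock 7: out=1, reg = 0xE45C
clock 8: out=0, reg = 0xF22E
clock 9: out=0, reg = 0x7917

0x7917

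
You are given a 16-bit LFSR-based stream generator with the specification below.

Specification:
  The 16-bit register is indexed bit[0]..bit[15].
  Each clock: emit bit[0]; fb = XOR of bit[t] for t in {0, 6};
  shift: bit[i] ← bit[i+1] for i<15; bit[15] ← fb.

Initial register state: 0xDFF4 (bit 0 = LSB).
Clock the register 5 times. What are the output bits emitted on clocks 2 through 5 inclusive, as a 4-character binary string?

reg_0 = 0xDFF4
clock 1: out=0, reg = 0xEFFA
clock 2: out=0, reg = 0xF7FD
clock 3: out=1, reg = 0x7BFE
clock 4: out=0, reg = 0xBDFF
clock 5: out=1, reg = 0x5EFF

0101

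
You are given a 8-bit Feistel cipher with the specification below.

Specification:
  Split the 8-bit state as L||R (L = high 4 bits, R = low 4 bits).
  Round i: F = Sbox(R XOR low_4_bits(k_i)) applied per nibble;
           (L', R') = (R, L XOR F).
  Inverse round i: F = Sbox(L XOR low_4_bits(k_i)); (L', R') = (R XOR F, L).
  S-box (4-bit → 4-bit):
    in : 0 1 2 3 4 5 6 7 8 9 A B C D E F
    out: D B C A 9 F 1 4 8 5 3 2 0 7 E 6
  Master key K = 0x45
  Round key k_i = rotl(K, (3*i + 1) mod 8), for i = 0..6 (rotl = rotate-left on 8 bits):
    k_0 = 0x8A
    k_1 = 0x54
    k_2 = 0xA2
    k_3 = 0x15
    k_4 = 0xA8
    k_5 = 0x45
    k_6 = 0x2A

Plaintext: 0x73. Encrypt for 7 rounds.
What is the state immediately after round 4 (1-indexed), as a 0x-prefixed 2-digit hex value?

s_0 = plaintext = 0x73
s_1 = Round(s_0, k_0) = 0x32
s_2 = Round(s_1, k_1) = 0x22
s_3 = Round(s_2, k_2) = 0x2F
s_4 = Round(s_3, k_3) = 0xF1
s_5 = Round(s_4, k_4) = 0x1A
s_6 = Round(s_5, k_5) = 0xA7
s_7 = Round(s_6, k_6) = 0x7D

0xF1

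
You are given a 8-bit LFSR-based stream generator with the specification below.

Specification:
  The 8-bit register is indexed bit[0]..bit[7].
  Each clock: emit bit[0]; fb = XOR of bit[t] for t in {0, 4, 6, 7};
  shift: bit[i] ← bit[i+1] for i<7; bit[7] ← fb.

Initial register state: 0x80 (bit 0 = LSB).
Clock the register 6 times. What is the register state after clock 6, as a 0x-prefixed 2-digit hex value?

reg_0 = 0x80
clock 1: out=0, reg = 0xC0
clock 2: out=0, reg = 0x60
clock 3: out=0, reg = 0xB0
clock 4: out=0, reg = 0x58
clock 5: out=0, reg = 0x2C
clock 6: out=0, reg = 0x16

0x16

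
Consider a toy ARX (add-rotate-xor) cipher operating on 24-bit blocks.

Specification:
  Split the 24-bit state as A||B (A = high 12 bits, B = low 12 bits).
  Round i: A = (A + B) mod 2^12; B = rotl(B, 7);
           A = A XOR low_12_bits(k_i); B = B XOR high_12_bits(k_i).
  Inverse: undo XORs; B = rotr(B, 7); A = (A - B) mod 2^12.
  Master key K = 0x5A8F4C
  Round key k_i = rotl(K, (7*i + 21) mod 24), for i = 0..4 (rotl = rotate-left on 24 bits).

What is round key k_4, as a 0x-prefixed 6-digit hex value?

0xB51E98

K = 0x5A8F4C
k_0 = rotl(K, (7*0+21) mod 24) = rotl(K, 21) = 0x8B51E9
k_1 = rotl(K, (7*1+21) mod 24) = rotl(K, 4) = 0xA8F4C5
k_2 = rotl(K, (7*2+21) mod 24) = rotl(K, 11) = 0x7A62D4
k_3 = rotl(K, (7*3+21) mod 24) = rotl(K, 18) = 0x316A3D
k_4 = rotl(K, (7*4+21) mod 24) = rotl(K, 1) = 0xB51E98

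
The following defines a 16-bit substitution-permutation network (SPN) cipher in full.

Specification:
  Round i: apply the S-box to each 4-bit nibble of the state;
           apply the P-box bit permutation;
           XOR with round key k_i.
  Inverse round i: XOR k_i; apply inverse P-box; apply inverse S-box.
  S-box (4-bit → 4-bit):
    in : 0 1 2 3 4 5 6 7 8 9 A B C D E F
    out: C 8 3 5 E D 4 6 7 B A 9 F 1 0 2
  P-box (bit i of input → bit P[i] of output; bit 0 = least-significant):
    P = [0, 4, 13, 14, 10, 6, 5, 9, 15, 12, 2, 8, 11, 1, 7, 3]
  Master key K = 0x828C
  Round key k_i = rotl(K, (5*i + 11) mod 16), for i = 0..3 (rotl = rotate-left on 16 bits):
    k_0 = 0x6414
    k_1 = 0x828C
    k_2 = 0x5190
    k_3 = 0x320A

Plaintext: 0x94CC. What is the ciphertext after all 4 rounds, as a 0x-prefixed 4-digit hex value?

0xBC36

s_0 = plaintext = 0x94CC
s_1 = Round(s_0, k_0) = 0x1B6B
s_2 = Round(s_1, k_1) = 0x43A5
s_3 = Round(s_2, k_2) = 0xB35F
s_4 = Round(s_3, k_3) = 0xBC36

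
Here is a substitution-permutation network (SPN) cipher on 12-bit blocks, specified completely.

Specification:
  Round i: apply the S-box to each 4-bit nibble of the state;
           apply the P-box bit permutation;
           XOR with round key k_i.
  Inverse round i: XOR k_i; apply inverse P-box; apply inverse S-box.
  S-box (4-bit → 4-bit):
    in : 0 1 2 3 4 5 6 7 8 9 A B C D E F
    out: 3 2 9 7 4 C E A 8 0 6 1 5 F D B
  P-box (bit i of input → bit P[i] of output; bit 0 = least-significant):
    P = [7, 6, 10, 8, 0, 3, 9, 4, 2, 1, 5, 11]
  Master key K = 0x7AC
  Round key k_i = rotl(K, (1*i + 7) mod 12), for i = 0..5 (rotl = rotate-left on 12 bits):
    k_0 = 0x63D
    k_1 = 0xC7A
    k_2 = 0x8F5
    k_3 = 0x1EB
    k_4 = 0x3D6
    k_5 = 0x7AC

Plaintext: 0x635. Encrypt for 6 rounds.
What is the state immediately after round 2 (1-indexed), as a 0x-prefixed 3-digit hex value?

s_0 = plaintext = 0x635
s_1 = Round(s_0, k_0) = 0x916
s_2 = Round(s_1, k_1) = 0x932
s_3 = Round(s_2, k_2) = 0xB7C
s_4 = Round(s_3, k_3) = 0x577
s_5 = Round(s_4, k_4) = 0xAAE
s_6 = Round(s_5, k_5) = 0x006

0x932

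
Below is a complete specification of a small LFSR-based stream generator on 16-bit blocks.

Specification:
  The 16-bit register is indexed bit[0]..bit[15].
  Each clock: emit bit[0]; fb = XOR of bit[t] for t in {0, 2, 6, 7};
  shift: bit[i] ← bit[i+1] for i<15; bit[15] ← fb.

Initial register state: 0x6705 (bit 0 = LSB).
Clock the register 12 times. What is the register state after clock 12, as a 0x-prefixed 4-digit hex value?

reg_0 = 0x6705
clock 1: out=1, reg = 0x3382
clock 2: out=0, reg = 0x99C1
clock 3: out=1, reg = 0xCCE0
clock 4: out=0, reg = 0x6670
clock 5: out=0, reg = 0xB338
clock 6: out=0, reg = 0x599C
clock 7: out=0, reg = 0x2CCE
clock 8: out=0, reg = 0x9667
clock 9: out=1, reg = 0xCB33
clock 10: out=1, reg = 0xE599
clock 11: out=1, reg = 0x72CC
clock 12: out=0, reg = 0xB966

0xB966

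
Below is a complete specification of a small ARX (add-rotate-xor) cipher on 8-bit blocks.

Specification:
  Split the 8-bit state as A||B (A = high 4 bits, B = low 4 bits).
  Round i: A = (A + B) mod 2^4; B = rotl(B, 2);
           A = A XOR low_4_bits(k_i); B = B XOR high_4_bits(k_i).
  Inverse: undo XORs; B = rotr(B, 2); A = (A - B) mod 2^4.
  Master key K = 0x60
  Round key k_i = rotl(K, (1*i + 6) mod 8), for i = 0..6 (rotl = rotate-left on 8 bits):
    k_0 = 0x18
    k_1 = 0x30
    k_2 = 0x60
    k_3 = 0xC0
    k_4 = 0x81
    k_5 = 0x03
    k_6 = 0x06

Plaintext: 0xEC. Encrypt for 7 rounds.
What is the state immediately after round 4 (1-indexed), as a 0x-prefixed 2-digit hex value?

s_0 = plaintext = 0xEC
s_1 = Round(s_0, k_0) = 0x22
s_2 = Round(s_1, k_1) = 0x4B
s_3 = Round(s_2, k_2) = 0xF8
s_4 = Round(s_3, k_3) = 0x7E
s_5 = Round(s_4, k_4) = 0x43
s_6 = Round(s_5, k_5) = 0x4C
s_7 = Round(s_6, k_6) = 0x63

0x7E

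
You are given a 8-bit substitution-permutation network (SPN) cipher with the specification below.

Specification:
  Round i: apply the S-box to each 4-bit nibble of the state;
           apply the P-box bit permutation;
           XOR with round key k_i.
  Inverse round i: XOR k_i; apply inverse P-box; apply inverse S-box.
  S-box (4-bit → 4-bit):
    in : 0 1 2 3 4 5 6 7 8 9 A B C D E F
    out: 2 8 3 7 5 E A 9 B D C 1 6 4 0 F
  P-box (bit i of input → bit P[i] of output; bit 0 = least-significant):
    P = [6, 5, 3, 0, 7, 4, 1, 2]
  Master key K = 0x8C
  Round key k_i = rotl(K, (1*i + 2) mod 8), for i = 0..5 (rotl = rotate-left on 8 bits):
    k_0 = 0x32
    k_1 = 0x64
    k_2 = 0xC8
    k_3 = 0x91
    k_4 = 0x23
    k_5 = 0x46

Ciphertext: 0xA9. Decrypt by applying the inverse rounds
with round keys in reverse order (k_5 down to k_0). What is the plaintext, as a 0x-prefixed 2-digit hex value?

0xD0

s_0 = ciphertext = 0xA9
s_1 = InvRound(s_0, k_5) = 0x9F
s_2 = InvRound(s_1, k_4) = 0x8C
s_3 = InvRound(s_2, k_3) = 0x6A
s_4 = InvRound(s_3, k_2) = 0x40
s_5 = InvRound(s_4, k_1) = 0x10
s_6 = InvRound(s_5, k_0) = 0xD0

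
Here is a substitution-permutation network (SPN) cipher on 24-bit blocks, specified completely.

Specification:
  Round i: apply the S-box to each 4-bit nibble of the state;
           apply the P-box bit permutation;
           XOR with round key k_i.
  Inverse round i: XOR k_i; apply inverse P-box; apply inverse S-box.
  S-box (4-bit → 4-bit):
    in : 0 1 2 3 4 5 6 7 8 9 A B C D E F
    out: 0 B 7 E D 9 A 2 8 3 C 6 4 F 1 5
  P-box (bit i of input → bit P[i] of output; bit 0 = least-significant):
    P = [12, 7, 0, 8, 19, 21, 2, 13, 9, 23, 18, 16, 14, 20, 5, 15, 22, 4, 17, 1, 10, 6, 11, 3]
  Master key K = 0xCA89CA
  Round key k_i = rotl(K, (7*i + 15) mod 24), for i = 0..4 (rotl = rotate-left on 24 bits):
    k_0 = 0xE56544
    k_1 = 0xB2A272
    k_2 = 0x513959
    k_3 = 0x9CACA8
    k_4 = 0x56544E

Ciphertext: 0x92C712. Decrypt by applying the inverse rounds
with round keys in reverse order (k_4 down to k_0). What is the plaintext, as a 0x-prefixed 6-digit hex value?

0xB4FA18

s_0 = ciphertext = 0x92C712
s_1 = InvRound(s_0, k_4) = 0x6982C5
s_2 = InvRound(s_1, k_3) = 0xDEBD3C
s_3 = InvRound(s_2, k_2) = 0x9CA3FC
s_4 = InvRound(s_3, k_1) = 0x8A0C26
s_5 = InvRound(s_4, k_0) = 0xB4FA18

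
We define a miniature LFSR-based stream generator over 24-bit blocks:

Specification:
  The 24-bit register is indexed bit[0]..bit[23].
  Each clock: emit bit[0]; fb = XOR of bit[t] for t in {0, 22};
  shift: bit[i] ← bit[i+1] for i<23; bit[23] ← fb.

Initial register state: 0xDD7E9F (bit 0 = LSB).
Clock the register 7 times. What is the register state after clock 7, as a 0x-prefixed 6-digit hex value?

0x59BAFD

reg_0 = 0xDD7E9F
clock 1: out=1, reg = 0x6EBF4F
clock 2: out=1, reg = 0x375FA7
clock 3: out=1, reg = 0x9BAFD3
clock 4: out=1, reg = 0xCDD7E9
clock 5: out=1, reg = 0x66EBF4
clock 6: out=0, reg = 0xB375FA
clock 7: out=0, reg = 0x59BAFD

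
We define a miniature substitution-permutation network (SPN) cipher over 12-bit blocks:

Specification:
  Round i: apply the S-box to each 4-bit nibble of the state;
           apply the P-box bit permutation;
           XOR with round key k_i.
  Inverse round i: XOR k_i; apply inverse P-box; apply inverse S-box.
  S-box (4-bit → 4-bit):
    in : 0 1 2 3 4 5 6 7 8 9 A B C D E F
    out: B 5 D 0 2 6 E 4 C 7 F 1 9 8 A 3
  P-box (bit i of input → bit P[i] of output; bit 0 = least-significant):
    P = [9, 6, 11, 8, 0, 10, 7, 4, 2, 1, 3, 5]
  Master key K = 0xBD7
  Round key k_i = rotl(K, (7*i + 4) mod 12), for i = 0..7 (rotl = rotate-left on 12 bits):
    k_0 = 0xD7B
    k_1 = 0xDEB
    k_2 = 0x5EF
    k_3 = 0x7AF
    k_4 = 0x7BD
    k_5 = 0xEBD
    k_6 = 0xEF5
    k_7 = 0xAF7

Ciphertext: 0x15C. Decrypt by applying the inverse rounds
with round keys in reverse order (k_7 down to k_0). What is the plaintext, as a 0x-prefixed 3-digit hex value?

0xEE5

s_0 = ciphertext = 0x15C
s_1 = InvRound(s_0, k_7) = 0x612
s_2 = InvRound(s_1, k_6) = 0x015
s_3 = InvRound(s_2, k_5) = 0x851
s_4 = InvRound(s_3, k_4) = 0x25A
s_5 = InvRound(s_4, k_3) = 0xCAE
s_6 = InvRound(s_5, k_2) = 0x3B6
s_7 = InvRound(s_6, k_1) = 0x109
s_8 = InvRound(s_7, k_0) = 0xEE5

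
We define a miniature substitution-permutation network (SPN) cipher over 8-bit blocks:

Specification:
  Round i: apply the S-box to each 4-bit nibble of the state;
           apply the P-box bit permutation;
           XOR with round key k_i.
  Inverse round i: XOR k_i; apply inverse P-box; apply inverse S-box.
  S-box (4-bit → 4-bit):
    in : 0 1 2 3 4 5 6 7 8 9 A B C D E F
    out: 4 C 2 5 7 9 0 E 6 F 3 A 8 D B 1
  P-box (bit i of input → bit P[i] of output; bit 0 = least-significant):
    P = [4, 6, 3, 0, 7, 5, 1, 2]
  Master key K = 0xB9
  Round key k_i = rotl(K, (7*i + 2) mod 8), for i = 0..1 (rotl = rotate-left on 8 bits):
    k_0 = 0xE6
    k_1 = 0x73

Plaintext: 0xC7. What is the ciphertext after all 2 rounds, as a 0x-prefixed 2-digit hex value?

0x92

s_0 = plaintext = 0xC7
s_1 = Round(s_0, k_0) = 0xAB
s_2 = Round(s_1, k_1) = 0x92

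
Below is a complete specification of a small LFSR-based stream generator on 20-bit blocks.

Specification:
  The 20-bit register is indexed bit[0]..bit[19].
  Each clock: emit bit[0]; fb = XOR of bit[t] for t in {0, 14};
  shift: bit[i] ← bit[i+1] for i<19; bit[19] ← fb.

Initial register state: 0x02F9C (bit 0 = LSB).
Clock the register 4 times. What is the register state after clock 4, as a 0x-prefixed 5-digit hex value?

reg_0 = 0x02F9C
clock 1: out=0, reg = 0x017CE
clock 2: out=0, reg = 0x00BE7
clock 3: out=1, reg = 0x805F3
clock 4: out=1, reg = 0xC02F9

0xC02F9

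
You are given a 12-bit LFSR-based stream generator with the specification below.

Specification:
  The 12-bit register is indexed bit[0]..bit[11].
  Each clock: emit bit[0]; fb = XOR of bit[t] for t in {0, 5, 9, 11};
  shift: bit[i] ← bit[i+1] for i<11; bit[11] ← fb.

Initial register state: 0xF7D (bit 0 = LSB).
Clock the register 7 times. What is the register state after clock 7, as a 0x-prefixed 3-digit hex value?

reg_0 = 0xF7D
clock 1: out=1, reg = 0x7BE
clock 2: out=0, reg = 0x3DF
clock 3: out=1, reg = 0x1EF
clock 4: out=1, reg = 0x0F7
clock 5: out=1, reg = 0x07B
clock 6: out=1, reg = 0x03D
clock 7: out=1, reg = 0x01E

0x01E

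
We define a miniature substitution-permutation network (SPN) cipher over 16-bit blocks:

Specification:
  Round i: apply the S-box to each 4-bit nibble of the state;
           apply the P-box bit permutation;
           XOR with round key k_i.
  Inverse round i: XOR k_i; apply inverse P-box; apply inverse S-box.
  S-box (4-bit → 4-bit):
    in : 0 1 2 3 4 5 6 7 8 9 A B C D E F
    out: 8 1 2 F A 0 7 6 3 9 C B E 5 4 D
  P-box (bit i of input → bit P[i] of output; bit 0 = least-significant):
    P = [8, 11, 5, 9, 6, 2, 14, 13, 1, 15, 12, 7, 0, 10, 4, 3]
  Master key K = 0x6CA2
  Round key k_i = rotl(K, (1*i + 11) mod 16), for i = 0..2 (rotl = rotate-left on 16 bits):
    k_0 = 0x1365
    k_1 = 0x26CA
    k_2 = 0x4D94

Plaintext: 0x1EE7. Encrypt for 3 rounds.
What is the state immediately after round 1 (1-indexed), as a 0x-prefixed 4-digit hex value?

0x4B44

s_0 = plaintext = 0x1EE7
s_1 = Round(s_0, k_0) = 0x4B44
s_2 = Round(s_1, k_1) = 0x8844
s_3 = Round(s_2, k_2) = 0xE393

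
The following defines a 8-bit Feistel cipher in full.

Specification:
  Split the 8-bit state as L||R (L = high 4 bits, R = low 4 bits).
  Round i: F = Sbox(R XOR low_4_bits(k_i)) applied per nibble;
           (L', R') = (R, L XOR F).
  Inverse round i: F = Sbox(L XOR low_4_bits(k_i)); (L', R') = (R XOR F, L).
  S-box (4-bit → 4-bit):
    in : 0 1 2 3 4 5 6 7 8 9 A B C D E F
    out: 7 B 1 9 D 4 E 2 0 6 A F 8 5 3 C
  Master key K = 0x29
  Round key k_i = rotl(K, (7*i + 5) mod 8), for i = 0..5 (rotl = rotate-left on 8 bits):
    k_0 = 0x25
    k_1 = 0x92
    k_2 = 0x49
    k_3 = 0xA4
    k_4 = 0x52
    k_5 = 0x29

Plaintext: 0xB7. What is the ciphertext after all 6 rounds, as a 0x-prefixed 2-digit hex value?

s_0 = plaintext = 0xB7
s_1 = Round(s_0, k_0) = 0x7A
s_2 = Round(s_1, k_1) = 0xA7
s_3 = Round(s_2, k_2) = 0x79
s_4 = Round(s_3, k_3) = 0x92
s_5 = Round(s_4, k_4) = 0x2E
s_6 = Round(s_5, k_5) = 0xE0

0xE0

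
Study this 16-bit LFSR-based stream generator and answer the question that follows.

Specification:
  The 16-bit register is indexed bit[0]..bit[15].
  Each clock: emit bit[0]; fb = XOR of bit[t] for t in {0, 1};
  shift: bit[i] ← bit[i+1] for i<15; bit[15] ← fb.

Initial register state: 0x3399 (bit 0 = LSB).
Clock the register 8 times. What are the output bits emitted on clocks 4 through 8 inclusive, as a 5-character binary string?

reg_0 = 0x3399
clock 1: out=1, reg = 0x99CC
clock 2: out=0, reg = 0x4CE6
clock 3: out=0, reg = 0xA673
clock 4: out=1, reg = 0x5339
clock 5: out=1, reg = 0xA99C
clock 6: out=0, reg = 0x54CE
clock 7: out=0, reg = 0xAA67
clock 8: out=1, reg = 0x5533

11001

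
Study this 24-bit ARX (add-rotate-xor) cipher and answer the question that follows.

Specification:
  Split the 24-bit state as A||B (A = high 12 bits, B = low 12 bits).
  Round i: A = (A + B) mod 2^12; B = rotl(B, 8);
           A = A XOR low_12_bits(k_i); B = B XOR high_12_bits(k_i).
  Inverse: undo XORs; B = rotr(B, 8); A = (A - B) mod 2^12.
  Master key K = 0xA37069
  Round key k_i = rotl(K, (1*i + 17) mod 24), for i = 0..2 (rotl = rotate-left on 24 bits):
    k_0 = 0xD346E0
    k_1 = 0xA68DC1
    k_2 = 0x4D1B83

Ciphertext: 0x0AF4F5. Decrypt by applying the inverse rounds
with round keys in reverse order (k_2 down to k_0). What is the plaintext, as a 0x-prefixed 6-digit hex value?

0x876BCF

s_0 = ciphertext = 0x0AF4F5
s_1 = InvRound(s_0, k_2) = 0x8EC240
s_2 = InvRound(s_1, k_1) = 0x2A5288
s_3 = InvRound(s_2, k_0) = 0x876BCF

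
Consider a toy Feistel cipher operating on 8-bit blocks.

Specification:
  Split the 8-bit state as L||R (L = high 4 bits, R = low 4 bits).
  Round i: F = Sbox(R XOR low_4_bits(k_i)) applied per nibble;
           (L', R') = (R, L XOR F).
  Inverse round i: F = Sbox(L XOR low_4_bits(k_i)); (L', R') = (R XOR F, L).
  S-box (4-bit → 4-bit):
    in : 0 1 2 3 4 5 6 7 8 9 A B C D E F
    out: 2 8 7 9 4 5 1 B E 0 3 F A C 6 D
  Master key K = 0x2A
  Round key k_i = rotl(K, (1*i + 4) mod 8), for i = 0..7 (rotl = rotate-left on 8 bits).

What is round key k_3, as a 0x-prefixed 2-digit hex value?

K = 0x2A
k_0 = rotl(K, (1*0+4) mod 8) = rotl(K, 4) = 0xA2
k_1 = rotl(K, (1*1+4) mod 8) = rotl(K, 5) = 0x45
k_2 = rotl(K, (1*2+4) mod 8) = rotl(K, 6) = 0x8A
k_3 = rotl(K, (1*3+4) mod 8) = rotl(K, 7) = 0x15

0x15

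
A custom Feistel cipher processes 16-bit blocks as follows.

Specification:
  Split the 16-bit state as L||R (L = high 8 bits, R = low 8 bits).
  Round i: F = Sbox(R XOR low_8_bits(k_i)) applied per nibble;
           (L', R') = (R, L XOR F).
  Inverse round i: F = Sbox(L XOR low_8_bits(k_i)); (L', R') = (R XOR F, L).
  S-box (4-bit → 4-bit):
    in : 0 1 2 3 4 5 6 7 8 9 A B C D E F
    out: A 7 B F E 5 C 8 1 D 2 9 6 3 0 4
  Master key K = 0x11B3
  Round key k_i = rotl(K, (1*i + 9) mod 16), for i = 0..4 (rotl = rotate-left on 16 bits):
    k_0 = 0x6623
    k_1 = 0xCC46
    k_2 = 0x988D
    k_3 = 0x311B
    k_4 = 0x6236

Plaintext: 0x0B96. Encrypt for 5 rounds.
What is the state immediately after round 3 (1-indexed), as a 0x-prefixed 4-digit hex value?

s_0 = plaintext = 0x0B96
s_1 = Round(s_0, k_0) = 0x969E
s_2 = Round(s_1, k_1) = 0x9EA7
s_3 = Round(s_2, k_2) = 0xA72C
s_4 = Round(s_3, k_3) = 0x2C5F
s_5 = Round(s_4, k_4) = 0x5FE1

0xA72C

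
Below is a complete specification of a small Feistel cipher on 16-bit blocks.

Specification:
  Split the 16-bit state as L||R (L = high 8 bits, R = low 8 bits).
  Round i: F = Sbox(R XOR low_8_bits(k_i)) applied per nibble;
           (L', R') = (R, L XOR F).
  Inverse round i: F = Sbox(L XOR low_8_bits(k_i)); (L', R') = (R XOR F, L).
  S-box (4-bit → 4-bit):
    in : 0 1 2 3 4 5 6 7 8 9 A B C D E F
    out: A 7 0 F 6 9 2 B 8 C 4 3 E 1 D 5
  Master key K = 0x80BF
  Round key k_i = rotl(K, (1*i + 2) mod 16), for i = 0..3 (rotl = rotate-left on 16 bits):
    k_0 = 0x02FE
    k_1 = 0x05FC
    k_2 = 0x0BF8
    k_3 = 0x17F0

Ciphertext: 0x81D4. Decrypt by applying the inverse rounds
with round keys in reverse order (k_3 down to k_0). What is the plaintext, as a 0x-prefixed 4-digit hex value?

0x085E

s_0 = ciphertext = 0x81D4
s_1 = InvRound(s_0, k_3) = 0x6381
s_2 = InvRound(s_1, k_2) = 0x4263
s_3 = InvRound(s_2, k_1) = 0x5E42
s_4 = InvRound(s_3, k_0) = 0x085E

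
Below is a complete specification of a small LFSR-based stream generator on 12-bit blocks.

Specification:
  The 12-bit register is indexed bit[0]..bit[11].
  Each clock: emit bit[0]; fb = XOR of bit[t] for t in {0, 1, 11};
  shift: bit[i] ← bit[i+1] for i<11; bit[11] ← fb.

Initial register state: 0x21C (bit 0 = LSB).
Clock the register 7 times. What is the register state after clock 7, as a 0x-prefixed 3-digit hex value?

reg_0 = 0x21C
clock 1: out=0, reg = 0x10E
clock 2: out=0, reg = 0x887
clock 3: out=1, reg = 0xC43
clock 4: out=1, reg = 0xE21
clock 5: out=1, reg = 0x710
clock 6: out=0, reg = 0x388
clock 7: out=0, reg = 0x1C4

0x1C4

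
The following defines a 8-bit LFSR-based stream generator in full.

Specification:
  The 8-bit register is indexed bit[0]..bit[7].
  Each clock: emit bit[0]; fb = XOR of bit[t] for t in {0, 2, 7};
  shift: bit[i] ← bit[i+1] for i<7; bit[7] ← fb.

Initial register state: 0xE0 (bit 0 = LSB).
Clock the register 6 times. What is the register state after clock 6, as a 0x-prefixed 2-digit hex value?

reg_0 = 0xE0
clock 1: out=0, reg = 0xF0
clock 2: out=0, reg = 0xF8
clock 3: out=0, reg = 0xFC
clock 4: out=0, reg = 0x7E
clock 5: out=0, reg = 0xBF
clock 6: out=1, reg = 0xDF

0xDF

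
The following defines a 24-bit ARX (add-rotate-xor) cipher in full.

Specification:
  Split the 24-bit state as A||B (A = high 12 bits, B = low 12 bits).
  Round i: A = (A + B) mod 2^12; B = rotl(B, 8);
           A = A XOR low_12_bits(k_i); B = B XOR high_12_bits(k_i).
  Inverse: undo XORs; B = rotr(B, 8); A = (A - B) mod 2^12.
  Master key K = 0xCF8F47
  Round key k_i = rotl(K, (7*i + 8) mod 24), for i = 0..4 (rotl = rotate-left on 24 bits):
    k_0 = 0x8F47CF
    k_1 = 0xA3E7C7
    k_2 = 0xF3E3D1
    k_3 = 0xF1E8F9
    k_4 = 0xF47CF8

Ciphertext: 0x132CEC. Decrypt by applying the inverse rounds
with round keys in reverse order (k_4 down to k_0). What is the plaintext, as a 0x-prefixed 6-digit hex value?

s_0 = ciphertext = 0x132CEC
s_1 = InvRound(s_0, k_4) = 0x317AB3
s_2 = InvRound(s_1, k_3) = 0x119AD5
s_3 = InvRound(s_2, k_2) = 0x413EB5
s_4 = InvRound(s_3, k_1) = 0xB208B4
s_5 = InvRound(s_4, k_0) = 0x8EF400

0x8EF400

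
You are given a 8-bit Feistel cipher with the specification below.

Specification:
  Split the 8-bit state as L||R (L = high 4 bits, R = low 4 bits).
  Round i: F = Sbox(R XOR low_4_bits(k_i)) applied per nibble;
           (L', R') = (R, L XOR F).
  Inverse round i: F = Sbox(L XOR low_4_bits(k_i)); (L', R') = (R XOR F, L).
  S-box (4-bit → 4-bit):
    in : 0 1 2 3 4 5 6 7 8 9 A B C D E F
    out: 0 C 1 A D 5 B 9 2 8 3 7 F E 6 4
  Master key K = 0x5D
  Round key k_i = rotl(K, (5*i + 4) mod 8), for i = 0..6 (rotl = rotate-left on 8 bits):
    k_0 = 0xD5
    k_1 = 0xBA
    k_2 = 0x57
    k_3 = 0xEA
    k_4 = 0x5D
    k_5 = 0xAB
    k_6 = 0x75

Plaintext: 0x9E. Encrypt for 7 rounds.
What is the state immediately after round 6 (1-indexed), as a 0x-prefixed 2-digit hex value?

0x81

s_0 = plaintext = 0x9E
s_1 = Round(s_0, k_0) = 0xEE
s_2 = Round(s_1, k_1) = 0xE3
s_3 = Round(s_2, k_2) = 0x33
s_4 = Round(s_3, k_3) = 0x3B
s_5 = Round(s_4, k_4) = 0xB8
s_6 = Round(s_5, k_5) = 0x81
s_7 = Round(s_6, k_6) = 0x15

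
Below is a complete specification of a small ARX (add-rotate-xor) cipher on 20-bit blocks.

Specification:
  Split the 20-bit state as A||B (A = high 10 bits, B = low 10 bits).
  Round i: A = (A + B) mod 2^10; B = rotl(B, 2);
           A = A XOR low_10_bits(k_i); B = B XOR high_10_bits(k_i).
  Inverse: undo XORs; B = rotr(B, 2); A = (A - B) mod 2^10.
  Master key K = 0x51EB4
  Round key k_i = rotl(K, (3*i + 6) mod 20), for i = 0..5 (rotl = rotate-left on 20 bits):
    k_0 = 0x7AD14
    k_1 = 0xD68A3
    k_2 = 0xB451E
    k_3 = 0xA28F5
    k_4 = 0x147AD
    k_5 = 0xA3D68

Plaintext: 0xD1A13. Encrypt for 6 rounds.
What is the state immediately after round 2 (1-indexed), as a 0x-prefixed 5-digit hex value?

s_0 = plaintext = 0xD1A13
s_1 = Round(s_0, k_0) = 0x135A5
s_2 = Round(s_1, k_1) = 0x545CF
s_3 = Round(s_2, k_2) = 0x8F9EC
s_4 = Round(s_3, k_3) = 0x37D3B
s_5 = Round(s_4, k_4) = 0x6DCBC
s_6 = Round(s_5, k_5) = 0xC6C7F

0x545CF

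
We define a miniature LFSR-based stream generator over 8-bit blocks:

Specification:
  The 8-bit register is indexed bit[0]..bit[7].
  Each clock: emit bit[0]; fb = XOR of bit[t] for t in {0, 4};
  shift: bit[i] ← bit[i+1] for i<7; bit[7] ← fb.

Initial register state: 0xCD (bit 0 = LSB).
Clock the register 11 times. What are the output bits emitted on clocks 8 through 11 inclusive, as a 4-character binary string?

1100

reg_0 = 0xCD
clock 1: out=1, reg = 0xE6
clock 2: out=0, reg = 0x73
clock 3: out=1, reg = 0x39
clock 4: out=1, reg = 0x1C
clock 5: out=0, reg = 0x8E
clock 6: out=0, reg = 0x47
clock 7: out=1, reg = 0xA3
clock 8: out=1, reg = 0xD1
clock 9: out=1, reg = 0x68
clock 10: out=0, reg = 0x34
clock 11: out=0, reg = 0x9A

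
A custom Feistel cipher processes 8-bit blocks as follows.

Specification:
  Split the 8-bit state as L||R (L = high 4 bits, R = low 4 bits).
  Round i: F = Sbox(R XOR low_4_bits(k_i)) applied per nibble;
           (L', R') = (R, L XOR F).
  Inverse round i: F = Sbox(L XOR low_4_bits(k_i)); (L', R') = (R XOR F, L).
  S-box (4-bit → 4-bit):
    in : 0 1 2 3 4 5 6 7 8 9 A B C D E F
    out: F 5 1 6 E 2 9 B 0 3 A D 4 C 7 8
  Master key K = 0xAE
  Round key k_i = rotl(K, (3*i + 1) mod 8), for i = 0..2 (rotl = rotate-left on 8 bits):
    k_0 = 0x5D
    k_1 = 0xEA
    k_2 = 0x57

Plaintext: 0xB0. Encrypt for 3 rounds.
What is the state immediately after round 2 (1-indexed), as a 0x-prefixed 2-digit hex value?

s_0 = plaintext = 0xB0
s_1 = Round(s_0, k_0) = 0x07
s_2 = Round(s_1, k_1) = 0x7C
s_3 = Round(s_2, k_2) = 0xCA

0x7C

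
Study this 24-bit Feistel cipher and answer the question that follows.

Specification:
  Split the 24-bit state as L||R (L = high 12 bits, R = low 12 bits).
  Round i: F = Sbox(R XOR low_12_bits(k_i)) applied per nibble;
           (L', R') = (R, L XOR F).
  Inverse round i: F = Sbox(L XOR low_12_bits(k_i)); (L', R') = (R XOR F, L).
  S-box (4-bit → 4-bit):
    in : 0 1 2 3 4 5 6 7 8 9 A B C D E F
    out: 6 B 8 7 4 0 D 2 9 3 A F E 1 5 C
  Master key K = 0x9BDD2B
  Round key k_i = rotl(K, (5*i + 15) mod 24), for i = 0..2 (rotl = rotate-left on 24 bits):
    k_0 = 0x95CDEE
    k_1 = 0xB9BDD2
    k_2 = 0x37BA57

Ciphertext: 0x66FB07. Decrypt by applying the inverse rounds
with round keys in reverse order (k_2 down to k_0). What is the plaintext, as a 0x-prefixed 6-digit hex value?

0xDF2FC1

s_0 = ciphertext = 0x66FB07
s_1 = InvRound(s_0, k_2) = 0x57E66F
s_2 = InvRound(s_1, k_1) = 0xFC157E
s_3 = InvRound(s_2, k_0) = 0xDF2FC1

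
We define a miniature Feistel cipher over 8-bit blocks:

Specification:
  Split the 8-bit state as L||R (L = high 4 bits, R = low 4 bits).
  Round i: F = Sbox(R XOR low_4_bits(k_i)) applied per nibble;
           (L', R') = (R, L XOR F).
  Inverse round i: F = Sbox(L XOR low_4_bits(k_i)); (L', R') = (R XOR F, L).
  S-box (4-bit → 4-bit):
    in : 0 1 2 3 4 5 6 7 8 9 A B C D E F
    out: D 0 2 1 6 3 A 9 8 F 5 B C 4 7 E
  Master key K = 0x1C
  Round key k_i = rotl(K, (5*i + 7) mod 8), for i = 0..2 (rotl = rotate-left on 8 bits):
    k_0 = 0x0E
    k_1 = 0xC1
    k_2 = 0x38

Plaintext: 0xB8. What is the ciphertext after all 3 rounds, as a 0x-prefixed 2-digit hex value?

0x55

s_0 = plaintext = 0xB8
s_1 = Round(s_0, k_0) = 0x81
s_2 = Round(s_1, k_1) = 0x15
s_3 = Round(s_2, k_2) = 0x55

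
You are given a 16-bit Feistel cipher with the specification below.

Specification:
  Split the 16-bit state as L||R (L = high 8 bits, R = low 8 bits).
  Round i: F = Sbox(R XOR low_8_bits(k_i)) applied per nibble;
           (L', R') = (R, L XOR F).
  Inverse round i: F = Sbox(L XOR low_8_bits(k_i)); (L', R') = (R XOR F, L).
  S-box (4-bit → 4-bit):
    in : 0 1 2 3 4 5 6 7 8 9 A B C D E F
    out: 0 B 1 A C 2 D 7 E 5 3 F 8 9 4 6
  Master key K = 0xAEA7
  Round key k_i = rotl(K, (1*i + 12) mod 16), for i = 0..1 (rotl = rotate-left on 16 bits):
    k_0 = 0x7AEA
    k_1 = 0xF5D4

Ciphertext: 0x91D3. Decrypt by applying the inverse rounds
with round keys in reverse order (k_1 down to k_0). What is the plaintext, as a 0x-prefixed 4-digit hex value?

0xFE11

s_0 = ciphertext = 0x91D3
s_1 = InvRound(s_0, k_1) = 0x1191
s_2 = InvRound(s_1, k_0) = 0xFE11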